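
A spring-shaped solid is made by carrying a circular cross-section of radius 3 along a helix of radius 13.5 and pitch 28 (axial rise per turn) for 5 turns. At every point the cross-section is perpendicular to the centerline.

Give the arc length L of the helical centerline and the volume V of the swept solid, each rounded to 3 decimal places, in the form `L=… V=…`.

2πR = 2π·13.5 = 84.823002
per-turn = √(84.823002² + 28²) = √(7194.9416 + 784) = √7978.9416 = 89.324922
L = 5 × 89.324922 = 446.624608
V = π·3² × L = 28.274334 × 446.624608 = 12628.013278

L=446.625 V=12628.013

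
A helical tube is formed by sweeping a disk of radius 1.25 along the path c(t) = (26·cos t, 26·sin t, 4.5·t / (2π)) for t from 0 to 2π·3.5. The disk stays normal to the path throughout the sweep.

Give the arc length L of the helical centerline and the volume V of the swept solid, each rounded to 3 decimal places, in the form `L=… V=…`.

2πR = 2π·26 = 163.362818
per-turn = √(163.362818² + 4.5²) = √(26687.4103 + 20.25) = √26707.6603 = 163.424785
L = 3.5 × 163.424785 = 571.986747
V = π·1.25² × L = 4.908739 × 571.986747 = 2807.733378

L=571.987 V=2807.733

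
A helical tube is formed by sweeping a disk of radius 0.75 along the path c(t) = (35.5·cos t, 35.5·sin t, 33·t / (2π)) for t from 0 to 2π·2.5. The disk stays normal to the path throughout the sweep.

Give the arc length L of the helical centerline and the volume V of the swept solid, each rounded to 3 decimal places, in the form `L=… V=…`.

2πR = 2π·35.5 = 223.053078
per-turn = √(223.053078² + 33²) = √(49752.6758 + 1089) = √50841.6758 = 225.480988
L = 2.5 × 225.480988 = 563.702469
V = π·0.75² × L = 1.767146 × 563.702469 = 996.144489

L=563.702 V=996.144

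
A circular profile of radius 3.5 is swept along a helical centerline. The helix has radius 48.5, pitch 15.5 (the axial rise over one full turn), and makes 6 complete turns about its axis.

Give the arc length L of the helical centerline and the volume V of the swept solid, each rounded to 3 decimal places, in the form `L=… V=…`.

2πR = 2π·48.5 = 304.734487
per-turn = √(304.734487² + 15.5²) = √(92863.1078 + 240.25) = √93103.3578 = 305.128428
L = 6 × 305.128428 = 1830.770570
V = π·3.5² × L = 38.484510 × 1830.770570 = 70456.308333

L=1830.771 V=70456.308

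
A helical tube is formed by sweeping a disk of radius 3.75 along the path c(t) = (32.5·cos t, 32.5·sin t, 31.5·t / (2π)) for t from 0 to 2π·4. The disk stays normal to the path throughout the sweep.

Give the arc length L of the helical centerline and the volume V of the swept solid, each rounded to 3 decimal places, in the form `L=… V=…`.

2πR = 2π·32.5 = 204.203522
per-turn = √(204.203522² + 31.5²) = √(41699.0786 + 992.25) = √42691.3286 = 206.618800
L = 4 × 206.618800 = 826.475201
V = π·3.75² × L = 44.178647 × 826.475201 = 36512.555894

L=826.475 V=36512.556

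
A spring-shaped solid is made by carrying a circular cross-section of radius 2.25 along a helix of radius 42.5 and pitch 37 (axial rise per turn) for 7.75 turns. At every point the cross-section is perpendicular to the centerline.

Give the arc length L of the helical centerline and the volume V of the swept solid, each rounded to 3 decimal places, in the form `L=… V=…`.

2πR = 2π·42.5 = 267.035376
per-turn = √(267.035376² + 37²) = √(71307.8918 + 1369) = √72676.8918 = 269.586520
L = 7.75 × 269.586520 = 2089.295530
V = π·2.25² × L = 15.904313 × 2089.295530 = 33228.809666

L=2089.296 V=33228.810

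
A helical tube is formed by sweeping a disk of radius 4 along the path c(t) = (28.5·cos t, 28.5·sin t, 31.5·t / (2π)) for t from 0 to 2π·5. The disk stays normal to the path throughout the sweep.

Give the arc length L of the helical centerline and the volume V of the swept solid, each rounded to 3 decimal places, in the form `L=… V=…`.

2πR = 2π·28.5 = 179.070781
per-turn = √(179.070781² + 31.5²) = √(32066.3447 + 992.25) = √33058.5947 = 181.820226
L = 5 × 181.820226 = 909.101132
V = π·4² × L = 50.265482 × 909.101132 = 45696.406983

L=909.101 V=45696.407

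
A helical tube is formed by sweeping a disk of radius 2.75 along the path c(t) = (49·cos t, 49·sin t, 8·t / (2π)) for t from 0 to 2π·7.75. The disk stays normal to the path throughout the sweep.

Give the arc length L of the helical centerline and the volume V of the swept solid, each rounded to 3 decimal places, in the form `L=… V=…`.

2πR = 2π·49 = 307.876080
per-turn = √(307.876080² + 8²) = √(94787.6807 + 64) = √94851.6807 = 307.980000
L = 7.75 × 307.980000 = 2386.845003
V = π·2.75² × L = 23.758294 × 2386.845003 = 56707.366379

L=2386.845 V=56707.366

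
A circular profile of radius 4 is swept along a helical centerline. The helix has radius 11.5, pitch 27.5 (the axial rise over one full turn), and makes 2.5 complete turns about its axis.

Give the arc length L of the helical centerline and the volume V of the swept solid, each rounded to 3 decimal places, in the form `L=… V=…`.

L=193.282 V=9715.414

2πR = 2π·11.5 = 72.256631
per-turn = √(72.256631² + 27.5²) = √(5221.0207 + 756.25) = √5977.2707 = 77.312811
L = 2.5 × 77.312811 = 193.282027
V = π·4² × L = 50.265482 × 193.282027 = 9715.414349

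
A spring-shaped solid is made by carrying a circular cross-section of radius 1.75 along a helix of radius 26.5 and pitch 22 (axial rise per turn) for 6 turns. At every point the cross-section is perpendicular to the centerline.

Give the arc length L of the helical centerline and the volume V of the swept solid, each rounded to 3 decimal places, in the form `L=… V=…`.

L=1007.709 V=9695.299

2πR = 2π·26.5 = 166.504411
per-turn = √(166.504411² + 22²) = √(27723.7188 + 484) = √28207.7188 = 167.951537
L = 6 × 167.951537 = 1007.709222
V = π·1.75² × L = 9.621128 × 1007.709222 = 9695.298906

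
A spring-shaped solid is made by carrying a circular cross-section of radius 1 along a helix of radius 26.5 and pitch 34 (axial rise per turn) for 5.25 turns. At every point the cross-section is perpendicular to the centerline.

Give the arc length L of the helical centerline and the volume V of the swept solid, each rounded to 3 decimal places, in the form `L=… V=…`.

L=892.187 V=2802.887

2πR = 2π·26.5 = 166.504411
per-turn = √(166.504411² + 34²) = √(27723.7188 + 1156) = √28879.7188 = 169.940339
L = 5.25 × 169.940339 = 892.186779
V = π·1² × L = 3.141593 × 892.186779 = 2802.887430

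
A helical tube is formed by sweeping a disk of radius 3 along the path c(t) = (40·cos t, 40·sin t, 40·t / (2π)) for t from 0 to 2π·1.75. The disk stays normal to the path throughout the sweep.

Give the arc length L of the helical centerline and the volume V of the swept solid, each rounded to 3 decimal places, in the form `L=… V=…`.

2πR = 2π·40 = 251.327412
per-turn = √(251.327412² + 40²) = √(63165.4682 + 1600) = √64765.4682 = 254.490605
L = 1.75 × 254.490605 = 445.358559
V = π·3² × L = 28.274334 × 445.358559 = 12592.216600

L=445.359 V=12592.217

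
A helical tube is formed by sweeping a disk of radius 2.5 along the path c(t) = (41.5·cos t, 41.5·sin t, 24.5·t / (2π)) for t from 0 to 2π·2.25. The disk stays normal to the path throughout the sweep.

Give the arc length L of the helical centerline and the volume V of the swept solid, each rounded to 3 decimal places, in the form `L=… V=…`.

2πR = 2π·41.5 = 260.752190
per-turn = √(260.752190² + 24.5²) = √(67991.7047 + 600.25) = √68591.9547 = 261.900658
L = 2.25 × 261.900658 = 589.276481
V = π·2.5² × L = 19.634954 × 589.276481 = 11570.416643

L=589.276 V=11570.417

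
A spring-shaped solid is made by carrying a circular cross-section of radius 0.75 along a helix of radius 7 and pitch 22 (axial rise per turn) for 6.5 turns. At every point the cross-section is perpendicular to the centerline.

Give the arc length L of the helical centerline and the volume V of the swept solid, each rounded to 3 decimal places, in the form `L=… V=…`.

2πR = 2π·7 = 43.982297
per-turn = √(43.982297² + 22²) = √(1934.4425 + 484) = √2418.4425 = 49.177662
L = 6.5 × 49.177662 = 319.654805
V = π·0.75² × L = 1.767146 × 319.654805 = 564.876667

L=319.655 V=564.877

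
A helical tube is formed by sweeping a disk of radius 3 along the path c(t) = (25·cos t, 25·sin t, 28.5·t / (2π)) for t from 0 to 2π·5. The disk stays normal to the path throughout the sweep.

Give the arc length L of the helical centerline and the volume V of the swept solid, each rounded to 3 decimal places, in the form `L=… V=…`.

2πR = 2π·25 = 157.079633
per-turn = √(157.079633² + 28.5²) = √(24674.0110 + 812.25) = √25486.2610 = 159.644170
L = 5 × 159.644170 = 798.220850
V = π·3² × L = 28.274334 × 798.220850 = 22569.162819

L=798.221 V=22569.163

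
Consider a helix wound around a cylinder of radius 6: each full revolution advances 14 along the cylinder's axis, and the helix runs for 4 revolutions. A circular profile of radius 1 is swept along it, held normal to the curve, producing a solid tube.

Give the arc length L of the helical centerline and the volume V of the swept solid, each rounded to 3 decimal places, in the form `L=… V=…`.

L=160.859 V=505.353

2πR = 2π·6 = 37.699112
per-turn = √(37.699112² + 14²) = √(1421.2230 + 196) = √1617.2230 = 40.214712
L = 4 × 40.214712 = 160.858847
V = π·1² × L = 3.141593 × 160.858847 = 505.352971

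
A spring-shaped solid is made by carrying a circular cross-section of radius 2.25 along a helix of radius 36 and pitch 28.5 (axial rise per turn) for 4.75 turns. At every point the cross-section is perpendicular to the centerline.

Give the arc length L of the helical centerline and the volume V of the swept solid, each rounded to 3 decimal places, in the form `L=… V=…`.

2πR = 2π·36 = 226.194671
per-turn = √(226.194671² + 28.5²) = √(51164.0292 + 812.25) = √51976.2792 = 227.983068
L = 4.75 × 227.983068 = 1082.919572
V = π·2.25² × L = 15.904313 × 1082.919572 = 17223.091623

L=1082.920 V=17223.092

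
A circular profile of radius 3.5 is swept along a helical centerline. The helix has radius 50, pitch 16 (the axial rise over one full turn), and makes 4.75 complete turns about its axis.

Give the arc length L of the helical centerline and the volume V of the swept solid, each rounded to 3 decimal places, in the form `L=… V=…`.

2πR = 2π·50 = 314.159265
per-turn = √(314.159265² + 16²) = √(98696.0440 + 256) = √98952.0440 = 314.566438
L = 4.75 × 314.566438 = 1494.190581
V = π·3.5² × L = 38.484510 × 1494.190581 = 57503.192374

L=1494.191 V=57503.192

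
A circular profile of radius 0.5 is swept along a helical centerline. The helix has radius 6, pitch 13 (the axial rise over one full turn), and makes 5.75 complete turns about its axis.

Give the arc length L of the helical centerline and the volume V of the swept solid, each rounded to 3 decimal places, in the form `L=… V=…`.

2πR = 2π·6 = 37.699112
per-turn = √(37.699112² + 13²) = √(1421.2230 + 169) = √1590.2230 = 39.877601
L = 5.75 × 39.877601 = 229.296204
V = π·0.5² × L = 0.785398 × 229.296204 = 180.088817

L=229.296 V=180.089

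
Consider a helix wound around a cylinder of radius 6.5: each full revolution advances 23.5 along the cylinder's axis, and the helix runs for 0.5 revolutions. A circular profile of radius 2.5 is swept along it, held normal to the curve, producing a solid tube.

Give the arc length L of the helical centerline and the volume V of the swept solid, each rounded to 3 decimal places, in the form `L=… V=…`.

2πR = 2π·6.5 = 40.840704
per-turn = √(40.840704² + 23.5²) = √(1667.9631 + 552.25) = √2220.2131 = 47.119138
L = 0.5 × 47.119138 = 23.559569
V = π·2.5² × L = 19.634954 × 23.559569 = 462.591053

L=23.560 V=462.591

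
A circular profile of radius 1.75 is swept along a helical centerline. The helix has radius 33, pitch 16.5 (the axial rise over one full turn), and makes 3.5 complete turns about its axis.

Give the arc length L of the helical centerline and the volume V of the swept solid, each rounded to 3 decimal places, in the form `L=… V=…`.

L=728.002 V=7004.201

2πR = 2π·33 = 207.345115
per-turn = √(207.345115² + 16.5²) = √(42991.9968 + 272.25) = √43264.2468 = 208.000593
L = 3.5 × 208.000593 = 728.002076
V = π·1.75² × L = 9.621128 × 728.002076 = 7004.200797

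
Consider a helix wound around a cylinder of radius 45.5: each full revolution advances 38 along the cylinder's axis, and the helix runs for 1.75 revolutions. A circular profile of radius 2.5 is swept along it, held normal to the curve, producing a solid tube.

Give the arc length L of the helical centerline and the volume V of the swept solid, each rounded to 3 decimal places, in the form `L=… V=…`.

L=504.699 V=9909.740

2πR = 2π·45.5 = 285.884931
per-turn = √(285.884931² + 38²) = √(81730.1940 + 1444) = √83174.1940 = 288.399366
L = 1.75 × 288.399366 = 504.698890
V = π·2.5² × L = 19.634954 × 504.698890 = 9909.739526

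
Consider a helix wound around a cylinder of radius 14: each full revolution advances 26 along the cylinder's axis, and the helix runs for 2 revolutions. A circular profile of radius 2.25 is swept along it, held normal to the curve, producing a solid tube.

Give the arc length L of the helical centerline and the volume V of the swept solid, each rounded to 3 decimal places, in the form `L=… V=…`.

2πR = 2π·14 = 87.964594
per-turn = √(87.964594² + 26²) = √(7737.7699 + 676) = √8413.7699 = 91.726604
L = 2 × 91.726604 = 183.453208
V = π·2.25² × L = 15.904313 × 183.453208 = 2917.697200

L=183.453 V=2917.697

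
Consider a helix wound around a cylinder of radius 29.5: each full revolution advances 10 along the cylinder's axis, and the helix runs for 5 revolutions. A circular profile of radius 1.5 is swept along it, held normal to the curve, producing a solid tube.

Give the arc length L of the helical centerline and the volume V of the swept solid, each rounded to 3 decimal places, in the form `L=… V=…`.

2πR = 2π·29.5 = 185.353967
per-turn = √(185.353967² + 10²) = √(34356.0929 + 100) = √34456.0929 = 185.623525
L = 5 × 185.623525 = 928.117623
V = π·1.5² × L = 7.068583 × 928.117623 = 6560.476892

L=928.118 V=6560.477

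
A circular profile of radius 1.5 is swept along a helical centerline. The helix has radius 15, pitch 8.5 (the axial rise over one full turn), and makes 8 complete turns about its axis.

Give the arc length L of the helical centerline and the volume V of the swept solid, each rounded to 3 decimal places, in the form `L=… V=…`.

2πR = 2π·15 = 94.247780
per-turn = √(94.247780² + 8.5²) = √(8882.6440 + 72.25) = √8954.8940 = 94.630301
L = 8 × 94.630301 = 757.042412
V = π·1.5² × L = 7.068583 × 757.042412 = 5351.217480

L=757.042 V=5351.217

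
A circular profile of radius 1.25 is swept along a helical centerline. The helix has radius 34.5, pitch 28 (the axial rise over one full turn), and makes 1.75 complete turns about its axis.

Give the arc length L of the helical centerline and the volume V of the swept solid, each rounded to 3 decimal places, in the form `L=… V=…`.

2πR = 2π·34.5 = 216.769893
per-turn = √(216.769893² + 28²) = √(46989.1866 + 784) = √47773.1866 = 218.570782
L = 1.75 × 218.570782 = 382.498868
V = π·1.25² × L = 4.908739 × 382.498868 = 1877.586926

L=382.499 V=1877.587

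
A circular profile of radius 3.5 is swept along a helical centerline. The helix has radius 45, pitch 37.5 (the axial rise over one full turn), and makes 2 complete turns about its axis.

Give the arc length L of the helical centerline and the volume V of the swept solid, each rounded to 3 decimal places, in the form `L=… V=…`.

2πR = 2π·45 = 282.743339
per-turn = √(282.743339² + 37.5²) = √(79943.7956 + 1406.25) = √81350.0456 = 285.219294
L = 2 × 285.219294 = 570.438588
V = π·3.5² × L = 38.484510 × 570.438588 = 21953.049545

L=570.439 V=21953.050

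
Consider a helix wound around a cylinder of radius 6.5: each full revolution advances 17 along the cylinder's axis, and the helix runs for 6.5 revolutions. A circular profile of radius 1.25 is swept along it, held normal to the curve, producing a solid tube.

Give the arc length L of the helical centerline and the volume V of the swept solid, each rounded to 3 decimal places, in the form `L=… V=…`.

2πR = 2π·6.5 = 40.840704
per-turn = √(40.840704² + 17²) = √(1667.9631 + 289) = √1956.9631 = 44.237576
L = 6.5 × 44.237576 = 287.544245
V = π·1.25² × L = 4.908739 × 287.544245 = 1411.479512

L=287.544 V=1411.480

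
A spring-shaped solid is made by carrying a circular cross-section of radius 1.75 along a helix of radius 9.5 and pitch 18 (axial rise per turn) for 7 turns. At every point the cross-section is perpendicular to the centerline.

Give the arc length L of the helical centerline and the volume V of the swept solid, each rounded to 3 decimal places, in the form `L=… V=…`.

2πR = 2π·9.5 = 59.690260
per-turn = √(59.690260² + 18²) = √(3562.9272 + 324) = √3886.9272 = 62.345226
L = 7 × 62.345226 = 436.416581
V = π·1.75² × L = 9.621128 × 436.416581 = 4198.819570

L=436.417 V=4198.820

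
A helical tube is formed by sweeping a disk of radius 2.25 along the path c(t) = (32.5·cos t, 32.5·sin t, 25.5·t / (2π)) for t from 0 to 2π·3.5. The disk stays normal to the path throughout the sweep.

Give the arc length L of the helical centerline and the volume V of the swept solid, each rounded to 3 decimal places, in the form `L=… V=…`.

L=720.263 V=11455.293

2πR = 2π·32.5 = 204.203522
per-turn = √(204.203522² + 25.5²) = √(41699.0786 + 650.25) = √42349.3286 = 205.789525
L = 3.5 × 205.789525 = 720.263337
V = π·2.25² × L = 15.904313 × 720.263337 = 11455.293424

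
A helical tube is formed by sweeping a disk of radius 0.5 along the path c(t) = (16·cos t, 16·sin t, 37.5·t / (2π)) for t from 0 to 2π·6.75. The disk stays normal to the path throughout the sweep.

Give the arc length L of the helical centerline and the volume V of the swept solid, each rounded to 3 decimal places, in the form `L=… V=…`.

L=724.257 V=568.830

2πR = 2π·16 = 100.530965
per-turn = √(100.530965² + 37.5²) = √(10106.4749 + 1406.25) = √11512.7249 = 107.297367
L = 6.75 × 107.297367 = 724.257225
V = π·0.5² × L = 0.785398 × 724.257225 = 568.830295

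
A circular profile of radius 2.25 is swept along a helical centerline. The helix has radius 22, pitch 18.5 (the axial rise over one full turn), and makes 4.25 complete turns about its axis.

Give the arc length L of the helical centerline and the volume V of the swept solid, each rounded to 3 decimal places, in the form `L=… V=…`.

L=592.716 V=9426.738

2πR = 2π·22 = 138.230077
per-turn = √(138.230077² + 18.5²) = √(19107.5541 + 342.25) = √19449.8041 = 139.462555
L = 4.25 × 139.462555 = 592.715857
V = π·2.25² × L = 15.904313 × 592.715857 = 9426.738394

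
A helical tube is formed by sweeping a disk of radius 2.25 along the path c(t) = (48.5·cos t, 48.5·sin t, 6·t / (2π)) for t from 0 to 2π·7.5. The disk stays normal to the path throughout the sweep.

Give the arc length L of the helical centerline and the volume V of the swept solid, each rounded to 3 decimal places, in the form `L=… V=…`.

L=2285.952 V=36356.490

2πR = 2π·48.5 = 304.734487
per-turn = √(304.734487² + 6²) = √(92863.1078 + 36) = √92899.1078 = 304.793549
L = 7.5 × 304.793549 = 2285.951621
V = π·2.25² × L = 15.904313 × 2285.951621 = 36356.489649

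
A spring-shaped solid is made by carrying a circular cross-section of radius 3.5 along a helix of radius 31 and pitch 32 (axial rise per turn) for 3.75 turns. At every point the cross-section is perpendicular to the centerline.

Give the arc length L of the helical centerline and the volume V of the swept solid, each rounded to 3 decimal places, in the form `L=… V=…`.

L=740.212 V=28486.696

2πR = 2π·31 = 194.778745
per-turn = √(194.778745² + 32²) = √(37938.7593 + 1024) = √38962.7593 = 197.389866
L = 3.75 × 197.389866 = 740.211999
V = π·3.5² × L = 38.484510 × 740.211999 = 28486.696068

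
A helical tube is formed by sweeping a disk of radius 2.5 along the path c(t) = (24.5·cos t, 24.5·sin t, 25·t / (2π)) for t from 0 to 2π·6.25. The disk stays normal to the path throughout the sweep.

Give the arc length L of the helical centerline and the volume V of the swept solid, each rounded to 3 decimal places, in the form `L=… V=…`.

L=974.718 V=19138.541

2πR = 2π·24.5 = 153.938040
per-turn = √(153.938040² + 25²) = √(23696.9202 + 625) = √24321.9202 = 155.954866
L = 6.25 × 155.954866 = 974.717911
V = π·2.5² × L = 19.634954 × 974.717911 = 19138.541433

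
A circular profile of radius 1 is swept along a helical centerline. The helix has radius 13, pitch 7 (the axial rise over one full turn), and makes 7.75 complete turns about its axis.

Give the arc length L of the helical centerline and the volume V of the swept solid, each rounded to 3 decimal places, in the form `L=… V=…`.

2πR = 2π·13 = 81.681409
per-turn = √(81.681409² + 7²) = √(6671.8526 + 49) = √6720.8526 = 81.980806
L = 7.75 × 81.980806 = 635.351248
V = π·1² × L = 3.141593 × 635.351248 = 1996.014812

L=635.351 V=1996.015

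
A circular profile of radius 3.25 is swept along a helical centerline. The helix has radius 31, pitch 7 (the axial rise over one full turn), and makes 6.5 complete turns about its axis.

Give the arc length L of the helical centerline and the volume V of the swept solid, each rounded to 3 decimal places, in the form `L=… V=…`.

L=1266.879 V=42038.943

2πR = 2π·31 = 194.778745
per-turn = √(194.778745² + 7²) = √(37938.7593 + 49) = √37987.7593 = 194.904488
L = 6.5 × 194.904488 = 1266.879170
V = π·3.25² × L = 33.183072 × 1266.879170 = 42038.943222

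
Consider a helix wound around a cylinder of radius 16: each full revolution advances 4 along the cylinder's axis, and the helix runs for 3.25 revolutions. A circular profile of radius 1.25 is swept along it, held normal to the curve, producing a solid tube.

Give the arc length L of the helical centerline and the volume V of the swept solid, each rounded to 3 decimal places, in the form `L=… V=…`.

L=326.984 V=1605.080

2πR = 2π·16 = 100.530965
per-turn = √(100.530965² + 4²) = √(10106.4749 + 16) = √10122.4749 = 100.610511
L = 3.25 × 100.610511 = 326.984160
V = π·1.25² × L = 4.908739 × 326.984160 = 1605.079744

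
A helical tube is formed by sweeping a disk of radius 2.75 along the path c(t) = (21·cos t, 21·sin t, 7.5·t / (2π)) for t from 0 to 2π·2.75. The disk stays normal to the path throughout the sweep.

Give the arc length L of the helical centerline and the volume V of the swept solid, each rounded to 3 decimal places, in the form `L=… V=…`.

2πR = 2π·21 = 131.946891
per-turn = √(131.946891² + 7.5²) = √(17409.9822 + 56.25) = √17466.2322 = 132.159873
L = 2.75 × 132.159873 = 363.439652
V = π·2.75² × L = 23.758294 × 363.439652 = 8634.706267

L=363.440 V=8634.706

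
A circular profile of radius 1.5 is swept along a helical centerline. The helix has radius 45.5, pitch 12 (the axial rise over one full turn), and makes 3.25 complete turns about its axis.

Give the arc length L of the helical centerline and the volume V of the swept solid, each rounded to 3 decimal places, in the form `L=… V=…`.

L=929.944 V=6573.388

2πR = 2π·45.5 = 285.884931
per-turn = √(285.884931² + 12²) = √(81730.1940 + 144) = √81874.1940 = 286.136670
L = 3.25 × 286.136670 = 929.944178
V = π·1.5² × L = 7.068583 × 929.944178 = 6573.388047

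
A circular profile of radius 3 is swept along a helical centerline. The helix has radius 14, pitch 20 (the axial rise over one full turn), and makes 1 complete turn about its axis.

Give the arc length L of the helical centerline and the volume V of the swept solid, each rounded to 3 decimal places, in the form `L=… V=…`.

L=90.210 V=2550.616

2πR = 2π·14 = 87.964594
per-turn = √(87.964594² + 20²) = √(7737.7699 + 400) = √8137.7699 = 90.209588
L = 1 × 90.209588 = 90.209588
V = π·3² × L = 28.274334 × 90.209588 = 2550.616024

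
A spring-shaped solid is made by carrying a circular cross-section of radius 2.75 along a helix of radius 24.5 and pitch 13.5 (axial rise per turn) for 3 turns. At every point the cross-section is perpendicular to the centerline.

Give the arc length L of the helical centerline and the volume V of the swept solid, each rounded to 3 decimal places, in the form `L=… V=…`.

L=463.587 V=11014.027

2πR = 2π·24.5 = 153.938040
per-turn = √(153.938040² + 13.5²) = √(23696.9202 + 182.25) = √23879.1702 = 154.528865
L = 3 × 154.528865 = 463.586595
V = π·2.75² × L = 23.758294 × 463.586595 = 11014.026835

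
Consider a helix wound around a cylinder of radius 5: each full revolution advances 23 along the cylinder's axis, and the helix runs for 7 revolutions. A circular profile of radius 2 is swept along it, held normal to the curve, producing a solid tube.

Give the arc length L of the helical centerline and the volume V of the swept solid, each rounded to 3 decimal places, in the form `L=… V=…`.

2πR = 2π·5 = 31.415927
per-turn = √(31.415927² + 23²) = √(986.9604 + 529) = √1515.9604 = 38.935337
L = 7 × 38.935337 = 272.547357
V = π·2² × L = 12.566371 × 272.547357 = 3424.931092

L=272.547 V=3424.931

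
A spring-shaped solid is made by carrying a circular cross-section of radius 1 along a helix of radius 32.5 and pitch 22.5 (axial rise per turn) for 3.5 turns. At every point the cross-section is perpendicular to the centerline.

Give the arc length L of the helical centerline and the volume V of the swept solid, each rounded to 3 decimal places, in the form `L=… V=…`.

L=719.038 V=2258.924

2πR = 2π·32.5 = 204.203522
per-turn = √(204.203522² + 22.5²) = √(41699.0786 + 506.25) = √42205.3286 = 205.439355
L = 3.5 × 205.439355 = 719.037743
V = π·1² × L = 3.141593 × 719.037743 = 2258.923690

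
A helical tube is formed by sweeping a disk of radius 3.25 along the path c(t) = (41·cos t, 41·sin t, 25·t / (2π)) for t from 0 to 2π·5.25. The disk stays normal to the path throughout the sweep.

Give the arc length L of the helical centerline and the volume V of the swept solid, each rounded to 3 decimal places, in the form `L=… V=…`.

2πR = 2π·41 = 257.610598
per-turn = √(257.610598² + 25²) = √(66363.2200 + 625) = √66988.2200 = 258.820826
L = 5.25 × 258.820826 = 1358.809337
V = π·3.25² × L = 33.183072 × 1358.809337 = 45089.468603

L=1358.809 V=45089.469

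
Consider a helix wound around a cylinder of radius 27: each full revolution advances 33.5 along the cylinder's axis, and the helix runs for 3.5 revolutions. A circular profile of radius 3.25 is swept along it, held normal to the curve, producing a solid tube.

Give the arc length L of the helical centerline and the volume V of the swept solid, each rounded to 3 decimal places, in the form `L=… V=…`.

2πR = 2π·27 = 169.646003
per-turn = √(169.646003² + 33.5²) = √(28779.7664 + 1122.25) = √29902.0164 = 172.921995
L = 3.5 × 172.921995 = 605.226983
V = π·3.25² × L = 33.183072 × 605.226983 = 20083.290807

L=605.227 V=20083.291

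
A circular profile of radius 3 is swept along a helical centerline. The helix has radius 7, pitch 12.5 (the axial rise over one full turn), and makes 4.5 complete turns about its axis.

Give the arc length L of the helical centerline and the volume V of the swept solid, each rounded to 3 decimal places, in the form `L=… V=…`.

L=205.758 V=5817.682

2πR = 2π·7 = 43.982297
per-turn = √(43.982297² + 12.5²) = √(1934.4425 + 156.25) = √2090.6925 = 45.724091
L = 4.5 × 45.724091 = 205.758408
V = π·3² × L = 28.274334 × 205.758408 = 5817.681920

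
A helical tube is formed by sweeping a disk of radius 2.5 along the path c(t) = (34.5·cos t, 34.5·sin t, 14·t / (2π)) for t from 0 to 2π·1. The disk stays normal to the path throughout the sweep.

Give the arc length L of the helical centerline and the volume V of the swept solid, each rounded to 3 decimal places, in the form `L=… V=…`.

L=217.222 V=4265.134

2πR = 2π·34.5 = 216.769893
per-turn = √(216.769893² + 14²) = √(46989.1866 + 196) = √47185.1866 = 217.221515
L = 1 × 217.221515 = 217.221515
V = π·2.5² × L = 19.634954 × 217.221515 = 4265.134472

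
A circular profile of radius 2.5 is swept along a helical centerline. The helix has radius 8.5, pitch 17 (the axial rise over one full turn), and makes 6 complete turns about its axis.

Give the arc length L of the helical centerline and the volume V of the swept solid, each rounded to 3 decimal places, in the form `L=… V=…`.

2πR = 2π·8.5 = 53.407075
per-turn = √(53.407075² + 17²) = √(2852.3157 + 289) = √3141.3157 = 56.047441
L = 6 × 56.047441 = 336.284648
V = π·2.5² × L = 19.634954 × 336.284648 = 6602.933614

L=336.285 V=6602.934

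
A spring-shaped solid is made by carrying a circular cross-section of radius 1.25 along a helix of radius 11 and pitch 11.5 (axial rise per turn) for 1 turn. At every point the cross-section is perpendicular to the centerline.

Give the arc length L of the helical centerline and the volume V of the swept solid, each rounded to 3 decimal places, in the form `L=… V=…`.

2πR = 2π·11 = 69.115038
per-turn = √(69.115038² + 11.5²) = √(4776.8885 + 132.25) = √4909.1385 = 70.065245
L = 1 × 70.065245 = 70.065245
V = π·1.25² × L = 4.908739 × 70.065245 = 343.931966

L=70.065 V=343.932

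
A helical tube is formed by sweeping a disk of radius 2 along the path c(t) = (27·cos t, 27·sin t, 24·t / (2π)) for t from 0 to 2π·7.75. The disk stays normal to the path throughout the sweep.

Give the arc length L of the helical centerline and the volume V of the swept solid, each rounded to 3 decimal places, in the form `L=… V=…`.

2πR = 2π·27 = 169.646003
per-turn = √(169.646003² + 24²) = √(28779.7664 + 576) = √29355.7664 = 171.335246
L = 7.75 × 171.335246 = 1327.848155
V = π·2² × L = 12.566371 × 1327.848155 = 16686.232029

L=1327.848 V=16686.232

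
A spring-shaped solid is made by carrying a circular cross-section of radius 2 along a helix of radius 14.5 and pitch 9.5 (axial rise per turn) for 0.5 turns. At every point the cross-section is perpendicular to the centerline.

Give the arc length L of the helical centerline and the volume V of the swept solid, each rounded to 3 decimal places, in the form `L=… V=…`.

2πR = 2π·14.5 = 91.106187
per-turn = √(91.106187² + 9.5²) = √(8300.3373 + 90.25) = √8390.5873 = 91.600149
L = 0.5 × 91.600149 = 45.800075
V = π·2² × L = 12.566371 × 45.800075 = 575.540710

L=45.800 V=575.541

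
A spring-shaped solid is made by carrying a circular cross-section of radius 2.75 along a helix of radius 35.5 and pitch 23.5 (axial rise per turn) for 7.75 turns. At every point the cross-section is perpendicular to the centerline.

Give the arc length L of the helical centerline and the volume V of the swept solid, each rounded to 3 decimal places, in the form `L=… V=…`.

2πR = 2π·35.5 = 223.053078
per-turn = √(223.053078² + 23.5²) = √(49752.6758 + 552.25) = √50304.9258 = 224.287596
L = 7.75 × 224.287596 = 1738.228870
V = π·2.75² × L = 23.758294 × 1738.228870 = 41297.353306

L=1738.229 V=41297.353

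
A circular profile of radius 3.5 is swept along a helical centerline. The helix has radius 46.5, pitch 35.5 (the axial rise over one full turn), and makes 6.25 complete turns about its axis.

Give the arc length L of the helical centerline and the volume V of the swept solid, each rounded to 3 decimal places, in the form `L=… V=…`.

L=1839.481 V=70791.519

2πR = 2π·46.5 = 292.168117
per-turn = √(292.168117² + 35.5²) = √(85362.2085 + 1260.25) = √86622.4585 = 294.316935
L = 6.25 × 294.316935 = 1839.480846
V = π·3.5² × L = 38.484510 × 1839.480846 = 70791.519035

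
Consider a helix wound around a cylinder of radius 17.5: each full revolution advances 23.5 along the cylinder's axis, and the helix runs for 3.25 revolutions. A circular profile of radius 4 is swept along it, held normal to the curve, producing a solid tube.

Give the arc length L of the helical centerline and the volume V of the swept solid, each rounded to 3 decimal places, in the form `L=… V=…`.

2πR = 2π·17.5 = 109.955743
per-turn = √(109.955743² + 23.5²) = √(12090.2654 + 552.25) = √12642.5154 = 112.438941
L = 3.25 × 112.438941 = 365.426557
V = π·4² × L = 50.265482 × 365.426557 = 18368.342208

L=365.427 V=18368.342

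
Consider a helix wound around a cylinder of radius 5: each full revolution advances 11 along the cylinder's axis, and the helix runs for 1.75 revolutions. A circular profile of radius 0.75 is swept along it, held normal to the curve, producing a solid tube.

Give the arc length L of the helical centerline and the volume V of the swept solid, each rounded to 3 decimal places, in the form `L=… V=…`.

L=58.251 V=102.937

2πR = 2π·5 = 31.415927
per-turn = √(31.415927² + 11²) = √(986.9604 + 121) = √1107.9604 = 33.286040
L = 1.75 × 33.286040 = 58.250570
V = π·0.75² × L = 1.767146 × 58.250570 = 102.937253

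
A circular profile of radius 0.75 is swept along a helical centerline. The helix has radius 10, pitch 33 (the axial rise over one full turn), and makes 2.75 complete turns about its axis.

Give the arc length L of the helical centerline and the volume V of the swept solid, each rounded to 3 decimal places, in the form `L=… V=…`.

2πR = 2π·10 = 62.831853
per-turn = √(62.831853² + 33²) = √(3947.8418 + 1089) = √5036.8418 = 70.970711
L = 2.75 × 70.970711 = 195.169454
V = π·0.75² × L = 1.767146 × 195.169454 = 344.892894

L=195.169 V=344.893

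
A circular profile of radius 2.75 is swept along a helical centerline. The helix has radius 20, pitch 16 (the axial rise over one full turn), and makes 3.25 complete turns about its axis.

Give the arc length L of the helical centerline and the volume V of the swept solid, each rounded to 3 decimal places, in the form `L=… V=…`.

L=411.704 V=9781.389

2πR = 2π·20 = 125.663706
per-turn = √(125.663706² + 16²) = √(15791.3670 + 256) = √16047.3670 = 126.678203
L = 3.25 × 126.678203 = 411.704159
V = π·2.75² × L = 23.758294 × 411.704159 = 9781.388628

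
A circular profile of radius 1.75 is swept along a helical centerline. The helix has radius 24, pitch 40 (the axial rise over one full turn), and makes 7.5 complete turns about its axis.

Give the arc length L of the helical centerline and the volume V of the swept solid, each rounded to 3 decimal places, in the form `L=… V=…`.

2πR = 2π·24 = 150.796447
per-turn = √(150.796447² + 40²) = √(22739.5685 + 1600) = √24339.5685 = 156.011437
L = 7.5 × 156.011437 = 1170.085779
V = π·1.75² × L = 9.621128 × 1170.085779 = 11257.544468

L=1170.086 V=11257.544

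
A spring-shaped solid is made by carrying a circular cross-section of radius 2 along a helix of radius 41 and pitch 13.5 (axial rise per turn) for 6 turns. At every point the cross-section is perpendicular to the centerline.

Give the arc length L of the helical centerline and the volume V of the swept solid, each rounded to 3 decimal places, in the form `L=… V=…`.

L=1547.785 V=19450.034

2πR = 2π·41 = 257.610598
per-turn = √(257.610598² + 13.5²) = √(66363.2200 + 182.25) = √66545.4700 = 257.964087
L = 6 × 257.964087 = 1547.784520
V = π·2² × L = 12.566371 × 1547.784520 = 19450.033907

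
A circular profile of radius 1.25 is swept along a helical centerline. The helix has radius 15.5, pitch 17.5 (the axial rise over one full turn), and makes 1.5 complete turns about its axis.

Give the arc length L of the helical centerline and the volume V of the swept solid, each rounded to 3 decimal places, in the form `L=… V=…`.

2πR = 2π·15.5 = 97.389372
per-turn = √(97.389372² + 17.5²) = √(9484.6898 + 306.25) = √9790.9398 = 98.949178
L = 1.5 × 98.949178 = 148.423767
V = π·1.25² × L = 4.908739 × 148.423767 = 728.573463

L=148.424 V=728.573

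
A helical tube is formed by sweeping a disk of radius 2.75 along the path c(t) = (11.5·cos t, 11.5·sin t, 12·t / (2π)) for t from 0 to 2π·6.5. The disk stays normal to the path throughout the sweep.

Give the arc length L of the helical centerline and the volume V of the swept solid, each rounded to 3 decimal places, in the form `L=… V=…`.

L=476.101 V=11311.347

2πR = 2π·11.5 = 72.256631
per-turn = √(72.256631² + 12²) = √(5221.0207 + 144) = √5365.0207 = 73.246302
L = 6.5 × 73.246302 = 476.100962
V = π·2.75² × L = 23.758294 × 476.100962 = 11311.346833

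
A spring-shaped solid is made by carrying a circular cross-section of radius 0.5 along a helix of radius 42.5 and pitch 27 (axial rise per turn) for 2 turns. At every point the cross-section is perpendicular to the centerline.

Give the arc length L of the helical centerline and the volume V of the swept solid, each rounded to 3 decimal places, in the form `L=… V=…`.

2πR = 2π·42.5 = 267.035376
per-turn = √(267.035376² + 27²) = √(71307.8918 + 729) = √72036.8918 = 268.396892
L = 2 × 268.396892 = 536.793785
V = π·0.5² × L = 0.785398 × 536.793785 = 421.596853

L=536.794 V=421.597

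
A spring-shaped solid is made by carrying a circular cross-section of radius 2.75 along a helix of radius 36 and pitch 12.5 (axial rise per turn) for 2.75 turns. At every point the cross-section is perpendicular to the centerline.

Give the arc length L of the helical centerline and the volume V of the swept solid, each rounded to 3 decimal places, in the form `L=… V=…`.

2πR = 2π·36 = 226.194671
per-turn = √(226.194671² + 12.5²) = √(51164.0292 + 156.25) = √51320.2792 = 226.539796
L = 2.75 × 226.539796 = 622.984439
V = π·2.75² × L = 23.758294 × 622.984439 = 14801.047741

L=622.984 V=14801.048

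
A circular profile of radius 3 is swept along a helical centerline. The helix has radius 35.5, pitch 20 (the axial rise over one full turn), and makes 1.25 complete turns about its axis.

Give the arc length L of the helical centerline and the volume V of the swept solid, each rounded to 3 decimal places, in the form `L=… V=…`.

2πR = 2π·35.5 = 223.053078
per-turn = √(223.053078² + 20²) = √(49752.6758 + 400) = √50152.6758 = 223.947931
L = 1.25 × 223.947931 = 279.934914
V = π·3² × L = 28.274334 × 279.934914 = 7914.973216

L=279.935 V=7914.973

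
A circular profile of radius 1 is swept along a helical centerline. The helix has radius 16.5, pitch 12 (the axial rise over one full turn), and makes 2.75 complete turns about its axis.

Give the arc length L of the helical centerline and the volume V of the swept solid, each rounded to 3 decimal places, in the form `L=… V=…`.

L=287.003 V=901.647

2πR = 2π·16.5 = 103.672558
per-turn = √(103.672558² + 12²) = √(10747.9992 + 144) = √10891.9992 = 104.364741
L = 2.75 × 104.364741 = 287.003038
V = π·1² × L = 3.141593 × 287.003038 = 901.646636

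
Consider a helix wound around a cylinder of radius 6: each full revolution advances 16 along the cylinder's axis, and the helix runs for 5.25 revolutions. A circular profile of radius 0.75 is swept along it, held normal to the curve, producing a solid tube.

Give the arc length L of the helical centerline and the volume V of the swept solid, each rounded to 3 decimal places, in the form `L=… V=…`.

2πR = 2π·6 = 37.699112
per-turn = √(37.699112² + 16²) = √(1421.2230 + 256) = √1677.2230 = 40.953914
L = 5.25 × 40.953914 = 215.008046
V = π·0.75² × L = 1.767146 × 215.008046 = 379.950580

L=215.008 V=379.951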